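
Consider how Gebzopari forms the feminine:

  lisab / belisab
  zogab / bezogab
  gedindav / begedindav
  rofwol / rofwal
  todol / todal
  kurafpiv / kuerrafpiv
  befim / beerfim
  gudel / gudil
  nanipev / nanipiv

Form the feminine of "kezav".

gedindav and kurafpiv both end in -v yet inflect differently (begedindav, kuerrafpiv), so the final letter is not what conditions the rule; the last vowel is.
"kezav" has last vowel 'a'. The stems whose last vowel is 'a' (lisab → belisab, zogab → bezogab, gedindav → begedindav) add the prefix be-.
The other patterns: stems whose last vowel is 'o' change the last vowel to 'a'; stems whose last vowel is 'i' insert -er- after the first vowel; stems whose last vowel is 'e' change the last vowel to 'i'.
So kezav → bekezav.

bekezav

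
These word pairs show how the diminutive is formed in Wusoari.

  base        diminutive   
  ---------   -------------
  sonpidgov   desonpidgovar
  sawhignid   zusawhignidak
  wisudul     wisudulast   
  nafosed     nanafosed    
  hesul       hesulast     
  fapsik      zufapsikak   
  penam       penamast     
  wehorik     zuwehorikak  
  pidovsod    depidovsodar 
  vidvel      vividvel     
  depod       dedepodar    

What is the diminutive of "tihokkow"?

pidovsod and nafosed both end in -d yet inflect differently (depidovsodar, nanafosed), so the final letter is not what conditions the rule; the last vowel is.
"tihokkow" has last vowel 'o'. The stems whose last vowel is 'o' (pidovsod → depidovsodar, depod → dedepodar, sonpidgov → desonpidgovar) add de- … -ar around the stem.
So tihokkow → detihokkowar.

detihokkowar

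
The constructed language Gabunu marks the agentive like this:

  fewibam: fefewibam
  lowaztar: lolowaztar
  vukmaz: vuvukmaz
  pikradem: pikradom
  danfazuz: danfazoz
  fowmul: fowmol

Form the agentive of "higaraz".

hihigaraz

fewibam and pikradem both end in -m yet inflect differently (fefewibam, pikradom), so the final letter is not what conditions the rule; the last vowel is.
"higaraz" has last vowel 'a'. The stems whose last vowel is 'a' (fewibam → fefewibam, lowaztar → lolowaztar, vukmaz → vuvukmaz) repeat the first consonant+vowel as a prefix.
So higaraz → hihigaraz.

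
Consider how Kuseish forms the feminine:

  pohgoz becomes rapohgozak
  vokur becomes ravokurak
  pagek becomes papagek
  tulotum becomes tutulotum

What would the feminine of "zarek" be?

vokur and tulotum both have last vowel 'u' yet inflect differently (ravokurak, tutulotum), so the last vowel is not what conditions the rule; the final letter is.
"zarek" ends in -k. The one such stem in the data (pagek → papagek) repeats the first consonant+vowel as a prefix (as does tulotum), so the same rule applies.
So zarek → zazarek.

zazarek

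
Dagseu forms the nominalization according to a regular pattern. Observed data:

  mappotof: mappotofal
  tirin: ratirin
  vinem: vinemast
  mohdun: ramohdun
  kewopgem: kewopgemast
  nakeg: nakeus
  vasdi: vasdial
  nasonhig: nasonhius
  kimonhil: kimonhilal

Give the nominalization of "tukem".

"tukem" ends in -m. The stems ending in -m (kewopgem → kewopgemast, vinem → vinemast) add -ast.
So tukem → tukemast.

tukemast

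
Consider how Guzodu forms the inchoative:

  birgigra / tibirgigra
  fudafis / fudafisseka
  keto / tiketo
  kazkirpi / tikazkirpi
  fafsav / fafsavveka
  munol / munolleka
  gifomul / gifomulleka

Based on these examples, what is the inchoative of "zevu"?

"zevu" ends in a vowel. The stems ending in a vowel (kazkirpi → tikazkirpi, birgigra → tibirgigra, keto → tiketo) add the prefix ti-.
So zevu → tizevu.

tizevu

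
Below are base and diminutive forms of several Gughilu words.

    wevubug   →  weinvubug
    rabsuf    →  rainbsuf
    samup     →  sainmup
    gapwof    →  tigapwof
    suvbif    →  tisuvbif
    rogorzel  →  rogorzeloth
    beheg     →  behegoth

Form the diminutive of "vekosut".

veinkosut

rabsuf and gapwof both end in -f yet inflect differently (rainbsuf, tigapwof), so the final letter is not what conditions the rule; the last vowel is.
"vekosut" has last vowel 'u'. The stems whose last vowel is 'u' (wevubug → weinvubug, rabsuf → rainbsuf, samup → sainmup) insert -in- after the first vowel.
The other patterns: stems whose last vowel is 'i' or 'o' add the prefix ti-; stems whose last vowel is 'e' add -oth.
So vekosut → veinkosut.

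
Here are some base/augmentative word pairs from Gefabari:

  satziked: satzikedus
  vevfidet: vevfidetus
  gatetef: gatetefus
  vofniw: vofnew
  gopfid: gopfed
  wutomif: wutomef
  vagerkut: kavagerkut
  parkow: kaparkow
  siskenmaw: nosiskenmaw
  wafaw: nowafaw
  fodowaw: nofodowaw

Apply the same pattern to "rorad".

nororad

satziked and gopfid both end in -d yet inflect differently (satzikedus, gopfed), so the final letter is not what conditions the rule; the last vowel is.
"rorad" has last vowel 'a'. The stems whose last vowel is 'a' (siskenmaw → nosiskenmaw, wafaw → nowafaw, fodowaw → nofodowaw) add the prefix no-.
So rorad → nororad.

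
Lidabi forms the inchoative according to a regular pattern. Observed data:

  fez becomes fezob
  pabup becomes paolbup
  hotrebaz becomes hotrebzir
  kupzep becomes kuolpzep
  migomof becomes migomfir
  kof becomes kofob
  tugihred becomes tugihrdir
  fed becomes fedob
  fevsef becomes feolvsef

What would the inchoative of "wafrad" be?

waolfrad

"wafrad" has 2 vowels. The stems with 2 vowels (fevsef → feolvsef, kupzep → kuolpzep, pabup → paolbup) insert -ol- after the first vowel.
The other patterns: stems with 1 vowel add -ob; stems with 3 vowels delete the last vowel and add -ir.
So wafrad → waolfrad.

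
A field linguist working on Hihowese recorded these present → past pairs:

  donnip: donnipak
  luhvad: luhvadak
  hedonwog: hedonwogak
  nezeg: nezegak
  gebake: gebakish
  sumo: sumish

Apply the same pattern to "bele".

nezeg and gebake both have last vowel 'e' yet inflect differently (nezegak, gebakish), so the last vowel is not what conditions the rule; whether the stem ends in a vowel or a consonant is.
"bele" ends in a vowel. The stems ending in a vowel (gebake → gebakish, sumo → sumish) drop the final letter and add -ish.
So bele → belish.

belish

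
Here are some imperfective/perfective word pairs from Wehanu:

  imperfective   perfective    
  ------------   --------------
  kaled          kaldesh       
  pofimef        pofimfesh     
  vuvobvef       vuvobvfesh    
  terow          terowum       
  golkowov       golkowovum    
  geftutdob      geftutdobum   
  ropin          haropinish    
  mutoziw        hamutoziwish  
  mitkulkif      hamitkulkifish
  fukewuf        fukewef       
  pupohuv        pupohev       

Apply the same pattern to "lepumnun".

terow and mutoziw both end in -w yet inflect differently (terowum, hamutoziwish), so the final letter is not what conditions the rule; the last vowel is.
"lepumnun" has last vowel 'u'. The stems whose last vowel is 'u' (fukewuf → fukewef, pupohuv → pupohev) change the last vowel to 'e'.
So lepumnun → lepumnen.

lepumnen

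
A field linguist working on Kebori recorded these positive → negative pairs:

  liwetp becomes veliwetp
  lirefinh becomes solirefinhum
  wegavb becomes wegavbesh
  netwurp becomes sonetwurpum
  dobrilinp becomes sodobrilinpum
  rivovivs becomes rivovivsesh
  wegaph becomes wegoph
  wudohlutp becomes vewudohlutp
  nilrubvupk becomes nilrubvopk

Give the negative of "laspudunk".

wegaph and lirefinh both end in -h yet inflect differently (wegoph, solirefinhum), so the final letter is not what conditions the rule; the second-to-last letter is.
"laspudunk" has second-to-last letter 'n'. The stems whose second-to-last letter is 'n' (lirefinh → solirefinhum, dobrilinp → sodobrilinpum) add so- … -um around the stem.
So laspudunk → solaspudunkum.

solaspudunkum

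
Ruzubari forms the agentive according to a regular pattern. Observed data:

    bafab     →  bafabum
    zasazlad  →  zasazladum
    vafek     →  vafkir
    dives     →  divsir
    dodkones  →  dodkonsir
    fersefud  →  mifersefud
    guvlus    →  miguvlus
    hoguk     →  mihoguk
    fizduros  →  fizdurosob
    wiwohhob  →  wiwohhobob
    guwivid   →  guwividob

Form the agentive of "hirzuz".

mihirzuz

zasazlad and fersefud both end in -d yet inflect differently (zasazladum, mifersefud), so the final letter is not what conditions the rule; the last vowel is.
"hirzuz" has last vowel 'u'. The stems whose last vowel is 'u' (fersefud → mifersefud, guvlus → miguvlus, hoguk → mihoguk) add the prefix mi-.
The other patterns: stems whose last vowel is 'a' add -um; stems whose last vowel is 'e' delete the last vowel and add -ir; stems whose last vowel is 'i' or 'o' add -ob.
So hirzuz → mihirzuz.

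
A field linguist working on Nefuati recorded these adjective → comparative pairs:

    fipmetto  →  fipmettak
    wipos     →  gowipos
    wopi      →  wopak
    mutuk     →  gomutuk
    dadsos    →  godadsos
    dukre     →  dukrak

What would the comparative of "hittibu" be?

hittibak

"hittibu" ends in a vowel. The stems ending in a vowel (wopi → wopak, dukre → dukrak, fipmetto → fipmettak) drop the final letter and add -ak.
So hittibu → hittibak.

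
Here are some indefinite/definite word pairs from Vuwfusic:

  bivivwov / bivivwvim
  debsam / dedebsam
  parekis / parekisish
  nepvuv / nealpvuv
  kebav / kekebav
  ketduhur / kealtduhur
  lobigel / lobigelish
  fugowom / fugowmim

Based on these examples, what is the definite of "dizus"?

dialzus

"dizus" has last vowel 'u'. The stems whose last vowel is 'u' (nepvuv → nealpvuv, ketduhur → kealtduhur) insert -al- after the first vowel.
So dizus → dialzus.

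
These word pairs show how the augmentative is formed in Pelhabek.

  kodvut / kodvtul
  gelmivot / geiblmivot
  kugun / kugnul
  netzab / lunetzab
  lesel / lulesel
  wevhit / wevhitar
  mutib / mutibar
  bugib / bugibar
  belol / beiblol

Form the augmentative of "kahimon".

kaibhimon

"kahimon" has last vowel 'o'. The stems whose last vowel is 'o' (gelmivot → geiblmivot, belol → beiblol) insert -ib- after the first vowel.
So kahimon → kaibhimon.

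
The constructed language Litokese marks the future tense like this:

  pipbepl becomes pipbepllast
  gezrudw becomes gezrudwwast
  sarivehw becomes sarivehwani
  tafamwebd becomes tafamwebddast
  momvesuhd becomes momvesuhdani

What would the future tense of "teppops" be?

teppopssast

momvesuhd and tafamwebd both end in -d yet inflect differently (momvesuhdani, tafamwebddast), so the final letter is not what conditions the rule; the second-to-last letter is.
"teppops" has second-to-last letter 'p'. The one such stem in the data (pipbepl → pipbepllast) doubles the final consonant and adds -ast (as do tafamwebd, gezrudw), so the same rule applies.
So teppops → teppopssast.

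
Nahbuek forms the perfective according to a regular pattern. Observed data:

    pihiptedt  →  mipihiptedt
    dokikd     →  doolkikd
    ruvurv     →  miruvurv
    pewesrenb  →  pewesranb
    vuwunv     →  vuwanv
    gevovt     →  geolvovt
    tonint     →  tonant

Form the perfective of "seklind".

"seklind" has second-to-last letter 'n'. The stems whose second-to-last letter is 'n' (pewesrenb → pewesranb, tonint → tonant, vuwunv → vuwanv) change the last vowel to 'a'.
The other patterns: stems whose second-to-last letter is 'k' or 'v' insert -ol- after the first vowel; stems whose second-to-last letter is 'd' or 'r' add the prefix mi-.
So seklind → sekland.

sekland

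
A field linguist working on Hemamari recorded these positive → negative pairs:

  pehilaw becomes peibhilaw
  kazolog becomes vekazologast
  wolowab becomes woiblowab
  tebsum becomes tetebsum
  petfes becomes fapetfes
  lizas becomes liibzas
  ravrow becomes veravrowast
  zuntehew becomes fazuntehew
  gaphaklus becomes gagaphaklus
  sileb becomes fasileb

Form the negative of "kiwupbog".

vekiwupbogast

lizas and gaphaklus both end in -s yet inflect differently (liibzas, gagaphaklus), so the final letter is not what conditions the rule; the last vowel is.
"kiwupbog" has last vowel 'o'. The stems whose last vowel is 'o' (ravrow → veravrowast, kazolog → vekazologast) add ve- … -ast around the stem.
So kiwupbog → vekiwupbogast.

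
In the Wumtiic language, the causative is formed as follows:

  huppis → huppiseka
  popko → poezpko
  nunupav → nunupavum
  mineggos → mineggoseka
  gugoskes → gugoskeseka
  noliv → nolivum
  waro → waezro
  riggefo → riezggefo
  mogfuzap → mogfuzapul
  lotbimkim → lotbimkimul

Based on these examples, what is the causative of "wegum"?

wegumul

"wegum" ends in -m. The one such stem in the data (lotbimkim → lotbimkimul) adds -ul, so the same rule applies.
The other patterns: stems ending in -v add -um; stems ending in -o insert -ez- after the first vowel; stems ending in -s add -eka.
So wegum → wegumul.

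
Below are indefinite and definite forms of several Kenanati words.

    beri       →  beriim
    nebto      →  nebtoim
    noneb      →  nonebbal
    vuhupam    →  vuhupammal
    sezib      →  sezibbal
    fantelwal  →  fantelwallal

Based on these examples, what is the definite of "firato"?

beri and sezib both have last vowel 'i' yet inflect differently (beriim, sezibbal), so the last vowel is not what conditions the rule; whether the stem ends in a vowel or a consonant is.
"firato" ends in a vowel. The stems ending in a vowel (beri → beriim, nebto → nebtoim) add -im.
So firato → firatoim.

firatoim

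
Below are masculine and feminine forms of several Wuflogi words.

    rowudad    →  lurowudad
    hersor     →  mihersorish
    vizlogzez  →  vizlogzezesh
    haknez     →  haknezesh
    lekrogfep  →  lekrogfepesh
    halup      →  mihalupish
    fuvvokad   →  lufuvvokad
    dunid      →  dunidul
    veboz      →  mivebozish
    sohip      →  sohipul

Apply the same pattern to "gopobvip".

"gopobvip" has last vowel 'i'. The stems whose last vowel is 'i' (sohip → sohipul, dunid → dunidul) add -ul.
So gopobvip → gopobvipul.

gopobvipul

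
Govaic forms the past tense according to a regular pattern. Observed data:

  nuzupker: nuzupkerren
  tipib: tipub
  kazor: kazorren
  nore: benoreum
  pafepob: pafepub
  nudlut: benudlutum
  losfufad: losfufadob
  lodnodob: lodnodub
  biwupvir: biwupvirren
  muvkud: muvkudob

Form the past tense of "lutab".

pafepob and kazor both have last vowel 'o' yet inflect differently (pafepub, kazorren), so the last vowel is not what conditions the rule; the final letter is.
"lutab" ends in -b. The stems ending in -b (pafepob → pafepub, lodnodob → lodnodub, tipib → tipub) change the last vowel to 'u'.
The other patterns: stems ending in -r double the final consonant and add -en; stems ending in -d add -ob; stems ending in -e or -t add be- … -um around the stem.
So lutab → lutub.

lutub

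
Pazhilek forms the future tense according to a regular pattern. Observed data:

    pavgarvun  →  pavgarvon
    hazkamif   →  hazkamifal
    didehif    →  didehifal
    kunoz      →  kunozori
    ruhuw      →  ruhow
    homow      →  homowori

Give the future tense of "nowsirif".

homow and ruhuw both end in -w yet inflect differently (homowori, ruhow), so the final letter is not what conditions the rule; the last vowel is.
"nowsirif" has last vowel 'i'. The stems whose last vowel is 'i' (didehif → didehifal, hazkamif → hazkamifal) add -al.
The other patterns: stems whose last vowel is 'o' add -ori; stems whose last vowel is 'u' change the last vowel to 'o'.
So nowsirif → nowsirifal.

nowsirifal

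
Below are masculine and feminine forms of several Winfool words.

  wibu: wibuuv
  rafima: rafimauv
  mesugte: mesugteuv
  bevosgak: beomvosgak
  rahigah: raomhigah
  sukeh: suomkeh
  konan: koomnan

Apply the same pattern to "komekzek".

koommekzek

"komekzek" ends in a consonant. The stems ending in a consonant (bevosgak → beomvosgak, sukeh → suomkeh, rahigah → raomhigah) insert -om- after the first vowel.
So komekzek → koommekzek.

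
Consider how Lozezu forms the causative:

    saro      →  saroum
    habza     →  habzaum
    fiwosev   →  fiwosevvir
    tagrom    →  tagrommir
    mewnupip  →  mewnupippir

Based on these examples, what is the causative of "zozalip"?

"zozalip" ends in a consonant. The stems ending in a consonant (fiwosev → fiwosevvir, tagrom → tagrommir, mewnupip → mewnupippir) double the final consonant and add -ir.
The other pattern: stems ending in a vowel add -um.
So zozalip → zozalippir.

zozalippir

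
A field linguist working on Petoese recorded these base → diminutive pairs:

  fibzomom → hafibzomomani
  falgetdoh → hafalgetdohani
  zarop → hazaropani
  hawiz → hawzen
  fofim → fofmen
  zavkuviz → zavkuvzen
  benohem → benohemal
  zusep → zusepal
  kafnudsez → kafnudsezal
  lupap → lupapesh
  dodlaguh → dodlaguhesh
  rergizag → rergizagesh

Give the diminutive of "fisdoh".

hafisdohani

fibzomom and fofim both end in -m yet inflect differently (hafibzomomani, fofmen), so the final letter is not what conditions the rule; the last vowel is.
"fisdoh" has last vowel 'o'. The stems whose last vowel is 'o' (fibzomom → hafibzomomani, falgetdoh → hafalgetdohani, zarop → hazaropani) add ha- … -ani around the stem.
The other patterns: stems whose last vowel is 'i' delete the last vowel and add -en; stems whose last vowel is 'e' add -al; stems whose last vowel is 'a' or 'u' add -esh.
So fisdoh → hafisdohani.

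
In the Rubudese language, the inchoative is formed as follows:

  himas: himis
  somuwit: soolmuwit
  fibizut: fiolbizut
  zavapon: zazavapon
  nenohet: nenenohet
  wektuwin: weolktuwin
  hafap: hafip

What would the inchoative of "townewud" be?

toolwnewud

"townewud" has last vowel 'u'. The one such stem in the data (fibizut → fiolbizut) inserts -ol- after the first vowel (as do somuwit, wektuwin), so the same rule applies.
The other patterns: stems whose last vowel is 'a' change the last vowel to 'i'; stems whose last vowel is 'e' or 'o' repeat the first consonant+vowel as a prefix.
So townewud → toolwnewud.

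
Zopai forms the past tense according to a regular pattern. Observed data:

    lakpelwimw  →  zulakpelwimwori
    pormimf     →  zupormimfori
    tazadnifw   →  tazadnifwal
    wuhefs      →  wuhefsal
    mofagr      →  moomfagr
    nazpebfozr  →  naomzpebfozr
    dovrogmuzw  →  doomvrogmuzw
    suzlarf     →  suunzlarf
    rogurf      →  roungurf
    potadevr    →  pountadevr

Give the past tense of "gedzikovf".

lakpelwimw and tazadnifw both end in -w yet inflect differently (zulakpelwimwori, tazadnifwal), so the final letter is not what conditions the rule; the second-to-last letter is.
"gedzikovf" has second-to-last letter 'v'. The one such stem in the data (potadevr → pountadevr) inserts -un- after the first vowel (as do suzlarf, rogurf), so the same rule applies.
So gedzikovf → geundzikovf.

geundzikovf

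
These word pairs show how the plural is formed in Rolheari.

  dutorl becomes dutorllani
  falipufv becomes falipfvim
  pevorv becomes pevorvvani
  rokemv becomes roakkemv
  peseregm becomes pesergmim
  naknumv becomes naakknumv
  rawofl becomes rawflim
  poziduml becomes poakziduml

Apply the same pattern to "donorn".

donornnani

"donorn" has second-to-last letter 'r'. The stems whose second-to-last letter is 'r' (pevorv → pevorvvani, dutorl → dutorllani) double the final consonant and add -ani.
The other patterns: stems whose second-to-last letter is 'm' insert -ak- after the first vowel; stems whose second-to-last letter is 'f' or 'g' delete the last vowel and add -im.
So donorn → donornnani.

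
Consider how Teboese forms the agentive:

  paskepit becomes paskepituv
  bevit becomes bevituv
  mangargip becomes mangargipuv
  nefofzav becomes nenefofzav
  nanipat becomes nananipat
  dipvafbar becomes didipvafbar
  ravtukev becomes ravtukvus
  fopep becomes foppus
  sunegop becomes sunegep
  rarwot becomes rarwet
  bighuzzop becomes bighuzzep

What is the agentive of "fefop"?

paskepit and nanipat both end in -t yet inflect differently (paskepituv, nananipat), so the final letter is not what conditions the rule; the last vowel is.
"fefop" has last vowel 'o'. The stems whose last vowel is 'o' (sunegop → sunegep, rarwot → rarwet, bighuzzop → bighuzzep) change the last vowel to 'e'.
The other patterns: stems whose last vowel is 'i' add -uv; stems whose last vowel is 'a' repeat the first consonant+vowel as a prefix; stems whose last vowel is 'e' delete the last vowel and add -us.
So fefop → fefep.

fefep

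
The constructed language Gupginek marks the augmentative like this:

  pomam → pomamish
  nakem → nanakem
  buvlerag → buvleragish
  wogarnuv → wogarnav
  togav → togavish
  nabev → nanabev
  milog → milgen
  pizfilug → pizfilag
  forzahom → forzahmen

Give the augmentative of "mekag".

mekagish

wogarnuv and nabev both end in -v yet inflect differently (wogarnav, nanabev), so the final letter is not what conditions the rule; the last vowel is.
"mekag" has last vowel 'a'. The stems whose last vowel is 'a' (pomam → pomamish, buvlerag → buvleragish, togav → togavish) add -ish.
So mekag → mekagish.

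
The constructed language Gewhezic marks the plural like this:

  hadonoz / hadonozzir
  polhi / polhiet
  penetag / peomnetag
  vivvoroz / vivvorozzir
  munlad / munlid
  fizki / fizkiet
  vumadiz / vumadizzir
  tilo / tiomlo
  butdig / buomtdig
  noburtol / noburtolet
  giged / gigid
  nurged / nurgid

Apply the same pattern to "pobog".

munlad and penetag both have last vowel 'a' yet inflect differently (munlid, peomnetag), so the last vowel is not what conditions the rule; the final letter is.
"pobog" ends in -g. The stems ending in -g (penetag → peomnetag, butdig → buomtdig) insert -om- after the first vowel.
The other patterns: stems ending in -d change the last vowel to 'i'; stems ending in -z double the final consonant and add -ir; stems ending in -i or -l add -et.
So pobog → poombog.

poombog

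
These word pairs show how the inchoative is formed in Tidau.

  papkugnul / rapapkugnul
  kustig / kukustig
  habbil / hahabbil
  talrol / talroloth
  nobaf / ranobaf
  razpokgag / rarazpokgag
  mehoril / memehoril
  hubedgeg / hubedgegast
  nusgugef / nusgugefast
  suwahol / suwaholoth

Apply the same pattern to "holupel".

holupelast

hubedgeg and kustig both end in -g yet inflect differently (hubedgegast, kukustig), so the final letter is not what conditions the rule; the last vowel is.
"holupel" has last vowel 'e'. The stems whose last vowel is 'e' (nusgugef → nusgugefast, hubedgeg → hubedgegast) add -ast.
So holupel → holupelast.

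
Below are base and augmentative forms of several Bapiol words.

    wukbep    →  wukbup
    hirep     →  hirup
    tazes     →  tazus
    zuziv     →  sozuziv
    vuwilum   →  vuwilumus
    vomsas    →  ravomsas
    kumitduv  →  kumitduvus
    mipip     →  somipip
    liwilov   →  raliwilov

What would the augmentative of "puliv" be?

sopuliv

"puliv" has last vowel 'i'. The stems whose last vowel is 'i' (zuziv → sozuziv, mipip → somipip) add the prefix so-.
The other patterns: stems whose last vowel is 'u' add -us; stems whose last vowel is 'e' change the last vowel to 'u'; stems whose last vowel is 'a' or 'o' add the prefix ra-.
So puliv → sopuliv.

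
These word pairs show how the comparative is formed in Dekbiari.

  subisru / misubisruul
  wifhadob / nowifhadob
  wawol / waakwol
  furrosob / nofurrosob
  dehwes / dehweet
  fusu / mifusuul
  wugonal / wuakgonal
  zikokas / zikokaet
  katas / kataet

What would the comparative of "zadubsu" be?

"zadubsu" ends in -u. The stems ending in -u (fusu → mifusuul, subisru → misubisruul) add mi- … -ul around the stem.
So zadubsu → mizadubsuul.

mizadubsuul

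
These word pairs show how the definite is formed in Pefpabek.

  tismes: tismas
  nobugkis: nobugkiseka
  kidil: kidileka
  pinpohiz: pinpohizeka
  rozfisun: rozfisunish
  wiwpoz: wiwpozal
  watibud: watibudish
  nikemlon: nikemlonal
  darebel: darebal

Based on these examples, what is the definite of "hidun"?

tismes and nobugkis both end in -s yet inflect differently (tismas, nobugkiseka), so the final letter is not what conditions the rule; the last vowel is.
"hidun" has last vowel 'u'. The stems whose last vowel is 'u' (watibud → watibudish, rozfisun → rozfisunish) add -ish.
The other patterns: stems whose last vowel is 'e' change the last vowel to 'a'; stems whose last vowel is 'i' add -eka; stems whose last vowel is 'o' add -al.
So hidun → hidunish.

hidunish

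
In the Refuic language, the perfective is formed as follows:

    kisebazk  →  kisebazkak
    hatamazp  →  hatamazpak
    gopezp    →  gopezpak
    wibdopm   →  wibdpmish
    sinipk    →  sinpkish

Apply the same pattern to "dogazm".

"dogazm" has second-to-last letter 'z'. The stems whose second-to-last letter is 'z' (kisebazk → kisebazkak, hatamazp → hatamazpak, gopezp → gopezpak) add -ak.
So dogazm → dogazmak.

dogazmak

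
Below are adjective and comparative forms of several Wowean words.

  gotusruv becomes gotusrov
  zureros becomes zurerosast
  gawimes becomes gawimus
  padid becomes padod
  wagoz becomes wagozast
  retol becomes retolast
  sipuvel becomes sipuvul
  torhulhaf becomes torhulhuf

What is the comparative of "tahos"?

tahosast

sipuvel and retol both end in -l yet inflect differently (sipuvul, retolast), so the final letter is not what conditions the rule; the last vowel is.
"tahos" has last vowel 'o'. The stems whose last vowel is 'o' (retol → retolast, zureros → zurerosast, wagoz → wagozast) add -ast.
So tahos → tahosast.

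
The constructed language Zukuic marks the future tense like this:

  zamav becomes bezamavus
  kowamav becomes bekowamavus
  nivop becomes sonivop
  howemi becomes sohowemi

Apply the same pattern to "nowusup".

sonowusup

zamav and nivop both have 2 vowels yet inflect differently (bezamavus, sonivop), so the number of vowels is not what conditions the rule; the final letter is.
"nowusup" ends in -p. The one such stem in the data (nivop → sonivop) adds the prefix so-, so the same rule applies.
The other pattern: stems ending in -v add be- … -us around the stem.
So nowusup → sonowusup.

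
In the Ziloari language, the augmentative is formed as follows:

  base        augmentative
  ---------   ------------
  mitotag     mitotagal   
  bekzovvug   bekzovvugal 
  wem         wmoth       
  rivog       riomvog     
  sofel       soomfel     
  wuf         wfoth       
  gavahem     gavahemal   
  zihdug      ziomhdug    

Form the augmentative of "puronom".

puronomal

wem and gavahem both end in -m yet inflect differently (wmoth, gavahemal), so the final letter is not what conditions the rule; the number of vowels is.
"puronom" has 3 vowels. The stems with 3 vowels (gavahem → gavahemal, mitotag → mitotagal, bekzovvug → bekzovvugal) add -al.
So puronom → puronomal.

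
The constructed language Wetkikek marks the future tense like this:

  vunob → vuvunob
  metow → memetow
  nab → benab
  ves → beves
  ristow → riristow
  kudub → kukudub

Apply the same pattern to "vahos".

vavahos

kudub and nab both end in -b yet inflect differently (kukudub, benab), so the final letter is not what conditions the rule; the number of vowels is.
"vahos" has 2 vowels. The stems with 2 vowels (kudub → kukudub, vunob → vuvunob, metow → memetow) repeat the first consonant+vowel as a prefix.
So vahos → vavahos.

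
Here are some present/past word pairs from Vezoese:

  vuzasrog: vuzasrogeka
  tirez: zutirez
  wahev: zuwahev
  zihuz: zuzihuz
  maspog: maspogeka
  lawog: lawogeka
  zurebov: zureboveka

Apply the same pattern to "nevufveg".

"nevufveg" has last vowel 'e'. The stems whose last vowel is 'e' (wahev → zuwahev, tirez → zutirez) add the prefix zu-.
So nevufveg → zunevufveg.

zunevufveg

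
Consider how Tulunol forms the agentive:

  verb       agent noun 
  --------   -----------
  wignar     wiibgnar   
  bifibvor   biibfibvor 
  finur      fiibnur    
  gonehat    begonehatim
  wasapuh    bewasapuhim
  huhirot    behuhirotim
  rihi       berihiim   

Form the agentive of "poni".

beponiim

wignar and gonehat both have last vowel 'a' yet inflect differently (wiibgnar, begonehatim), so the last vowel is not what conditions the rule; the final letter is.
"poni" ends in -i. The one such stem in the data (rihi → berihiim) adds be- … -im around the stem, so the same rule applies.
So poni → beponiim.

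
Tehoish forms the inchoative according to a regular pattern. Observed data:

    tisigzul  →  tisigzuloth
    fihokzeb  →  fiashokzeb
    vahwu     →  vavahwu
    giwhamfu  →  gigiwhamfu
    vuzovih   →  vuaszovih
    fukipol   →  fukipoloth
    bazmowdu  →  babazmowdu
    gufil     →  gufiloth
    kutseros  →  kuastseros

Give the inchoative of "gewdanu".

gegewdanu

tisigzul and giwhamfu both have last vowel 'u' yet inflect differently (tisigzuloth, gigiwhamfu), so the last vowel is not what conditions the rule; the final letter is.
"gewdanu" ends in -u. The stems ending in -u (giwhamfu → gigiwhamfu, vahwu → vavahwu, bazmowdu → babazmowdu) repeat the first consonant+vowel as a prefix.
The other patterns: stems ending in -l add -oth; stems ending in -b, -h or -s insert -as- after the first vowel.
So gewdanu → gegewdanu.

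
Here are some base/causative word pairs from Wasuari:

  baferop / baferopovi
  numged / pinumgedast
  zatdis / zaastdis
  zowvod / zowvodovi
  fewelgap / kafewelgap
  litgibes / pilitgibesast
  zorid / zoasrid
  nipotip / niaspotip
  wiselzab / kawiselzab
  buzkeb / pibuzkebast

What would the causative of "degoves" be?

"degoves" has last vowel 'e'. The stems whose last vowel is 'e' (litgibes → pilitgibesast, buzkeb → pibuzkebast, numged → pinumgedast) add pi- … -ast around the stem.
So degoves → pidegovesast.

pidegovesast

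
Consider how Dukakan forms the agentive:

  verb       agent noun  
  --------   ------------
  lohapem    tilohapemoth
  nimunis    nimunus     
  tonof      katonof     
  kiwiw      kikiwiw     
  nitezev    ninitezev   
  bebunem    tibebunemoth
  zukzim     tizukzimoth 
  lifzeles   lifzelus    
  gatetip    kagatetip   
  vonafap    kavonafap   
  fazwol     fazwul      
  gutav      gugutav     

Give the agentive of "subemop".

vonafap and gutav both have last vowel 'a' yet inflect differently (kavonafap, gugutav), so the last vowel is not what conditions the rule; the final letter is.
"subemop" ends in -p. The stems ending in -p (vonafap → kavonafap, gatetip → kagatetip) add the prefix ka-.
The other patterns: stems ending in -v or -w repeat the first consonant+vowel as a prefix; stems ending in -m add ti- … -oth around the stem; stems ending in -l or -s change the last vowel to 'u'.
So subemop → kasubemop.

kasubemop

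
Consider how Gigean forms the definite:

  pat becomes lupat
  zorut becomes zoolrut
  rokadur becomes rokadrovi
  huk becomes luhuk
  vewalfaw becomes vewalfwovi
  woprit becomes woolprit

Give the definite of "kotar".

"kotar" has 2 vowels. The stems with 2 vowels (zorut → zoolrut, woprit → woolprit) insert -ol- after the first vowel.
So kotar → kooltar.

kooltar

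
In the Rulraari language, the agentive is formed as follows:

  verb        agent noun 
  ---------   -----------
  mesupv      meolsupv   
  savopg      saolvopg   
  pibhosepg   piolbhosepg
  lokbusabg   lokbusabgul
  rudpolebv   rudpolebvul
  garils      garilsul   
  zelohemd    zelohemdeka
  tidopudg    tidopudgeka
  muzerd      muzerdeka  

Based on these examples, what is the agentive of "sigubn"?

sigubnul

savopg and lokbusabg both end in -g yet inflect differently (saolvopg, lokbusabgul), so the final letter is not what conditions the rule; the second-to-last letter is.
"sigubn" has second-to-last letter 'b'. The stems whose second-to-last letter is 'b' (lokbusabg → lokbusabgul, rudpolebv → rudpolebvul) add -ul.
The other patterns: stems whose second-to-last letter is 'p' insert -ol- after the first vowel; stems whose second-to-last letter is 'd', 'm' or 'r' add -eka.
So sigubn → sigubnul.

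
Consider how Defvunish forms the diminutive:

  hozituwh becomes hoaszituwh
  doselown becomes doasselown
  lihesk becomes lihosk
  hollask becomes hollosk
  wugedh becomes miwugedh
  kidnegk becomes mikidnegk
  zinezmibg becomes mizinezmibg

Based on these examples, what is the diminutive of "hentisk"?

hozituwh and wugedh both end in -h yet inflect differently (hoaszituwh, miwugedh), so the final letter is not what conditions the rule; the second-to-last letter is.
"hentisk" has second-to-last letter 's'. The stems whose second-to-last letter is 's' (lihesk → lihosk, hollask → hollosk) change the last vowel to 'o'.
The other patterns: stems whose second-to-last letter is 'w' insert -as- after the first vowel; stems whose second-to-last letter is 'b', 'd' or 'g' add the prefix mi-.
So hentisk → hentosk.

hentosk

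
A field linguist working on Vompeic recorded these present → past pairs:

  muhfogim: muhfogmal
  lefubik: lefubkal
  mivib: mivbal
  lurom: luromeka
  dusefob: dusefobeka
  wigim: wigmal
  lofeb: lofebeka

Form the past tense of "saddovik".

mivib and lofeb both end in -b yet inflect differently (mivbal, lofebeka), so the final letter is not what conditions the rule; the last vowel is.
"saddovik" has last vowel 'i'. The stems whose last vowel is 'i' (mivib → mivbal, wigim → wigmal, lefubik → lefubkal) delete the last vowel and add -al.
So saddovik → saddovkal.

saddovkal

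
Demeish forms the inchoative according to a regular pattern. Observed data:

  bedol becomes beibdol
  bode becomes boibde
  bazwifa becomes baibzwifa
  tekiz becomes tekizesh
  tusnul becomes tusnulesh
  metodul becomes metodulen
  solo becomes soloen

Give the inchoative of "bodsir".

bedol and tusnul both end in -l yet inflect differently (beibdol, tusnulesh), so the final letter is not what conditions the rule; the first letter is.
"bodsir" begins with b-. The stems beginning with b- (bedol → beibdol, bode → boibde, bazwifa → baibzwifa) insert -ib- after the first vowel.
The other patterns: stems beginning with t- add -esh; stems beginning with m- or s- add -en.
So bodsir → boibdsir.

boibdsir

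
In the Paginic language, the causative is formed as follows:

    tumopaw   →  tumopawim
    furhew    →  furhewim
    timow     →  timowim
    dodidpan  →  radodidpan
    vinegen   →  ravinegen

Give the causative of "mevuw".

tumopaw and dodidpan both have last vowel 'a' yet inflect differently (tumopawim, radodidpan), so the last vowel is not what conditions the rule; the final letter is.
"mevuw" ends in -w. The stems ending in -w (tumopaw → tumopawim, furhew → furhewim, timow → timowim) add -im.
The other pattern: stems ending in -n add the prefix ra-.
So mevuw → mevuwim.

mevuwim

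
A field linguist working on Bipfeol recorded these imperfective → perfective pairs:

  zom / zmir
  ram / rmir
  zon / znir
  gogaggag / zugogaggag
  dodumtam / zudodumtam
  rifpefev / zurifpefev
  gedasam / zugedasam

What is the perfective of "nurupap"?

"nurupap" has 3 vowels. The stems with 3 vowels (gogaggag → zugogaggag, dodumtam → zudodumtam, rifpefev → zurifpefev) add the prefix zu-.
The other pattern: stems with 1 vowel delete the last vowel and add -ir.
So nurupap → zunurupap.

zunurupap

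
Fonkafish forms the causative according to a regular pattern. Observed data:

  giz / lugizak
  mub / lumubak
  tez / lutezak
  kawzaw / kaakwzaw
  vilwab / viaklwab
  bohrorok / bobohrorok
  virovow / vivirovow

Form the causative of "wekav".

"wekav" has 2 vowels. The stems with 2 vowels (kawzaw → kaakwzaw, vilwab → viaklwab) insert -ak- after the first vowel.
So wekav → weakkav.

weakkav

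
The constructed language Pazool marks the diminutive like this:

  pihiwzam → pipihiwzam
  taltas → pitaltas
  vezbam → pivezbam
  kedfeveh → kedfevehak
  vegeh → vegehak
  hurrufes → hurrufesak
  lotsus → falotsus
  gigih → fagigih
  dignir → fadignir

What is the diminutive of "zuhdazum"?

taltas and hurrufes both end in -s yet inflect differently (pitaltas, hurrufesak), so the final letter is not what conditions the rule; the last vowel is.
"zuhdazum" has last vowel 'u'. The one such stem in the data (lotsus → falotsus) adds the prefix fa-, so the same rule applies.
So zuhdazum → fazuhdazum.

fazuhdazum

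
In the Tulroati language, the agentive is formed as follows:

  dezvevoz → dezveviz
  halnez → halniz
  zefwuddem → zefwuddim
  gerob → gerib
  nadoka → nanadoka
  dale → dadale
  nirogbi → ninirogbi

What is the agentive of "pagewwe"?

papagewwe

"pagewwe" ends in a vowel. The stems ending in a vowel (nadoka → nanadoka, dale → dadale, nirogbi → ninirogbi) repeat the first consonant+vowel as a prefix.
The other pattern: stems ending in a consonant change the last vowel to 'i'.
So pagewwe → papagewwe.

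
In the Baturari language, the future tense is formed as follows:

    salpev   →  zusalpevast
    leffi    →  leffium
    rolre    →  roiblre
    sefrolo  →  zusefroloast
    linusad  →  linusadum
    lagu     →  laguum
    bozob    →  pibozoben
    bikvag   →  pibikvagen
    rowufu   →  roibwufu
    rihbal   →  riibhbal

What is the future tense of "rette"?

reibtte

lagu and rowufu both end in -u yet inflect differently (laguum, roibwufu), so the final letter is not what conditions the rule; the first letter is.
"rette" begins with r-. The stems beginning with r- (rihbal → riibhbal, rolre → roiblre, rowufu → roibwufu) insert -ib- after the first vowel.
So rette → reibtte.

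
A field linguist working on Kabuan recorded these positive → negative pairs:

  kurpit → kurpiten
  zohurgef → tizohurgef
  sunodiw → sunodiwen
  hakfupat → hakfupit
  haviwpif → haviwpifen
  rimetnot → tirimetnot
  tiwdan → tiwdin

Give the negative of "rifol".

"rifol" has last vowel 'o'. The one such stem in the data (rimetnot → tirimetnot) adds the prefix ti-, so the same rule applies.
So rifol → tirifol.

tirifol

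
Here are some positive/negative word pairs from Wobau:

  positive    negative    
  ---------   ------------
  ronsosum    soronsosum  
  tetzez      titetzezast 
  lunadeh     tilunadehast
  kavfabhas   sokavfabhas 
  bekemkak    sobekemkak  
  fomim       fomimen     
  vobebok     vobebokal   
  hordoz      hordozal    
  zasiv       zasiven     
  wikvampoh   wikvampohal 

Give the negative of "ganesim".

"ganesim" has last vowel 'i'. The stems whose last vowel is 'i' (fomim → fomimen, zasiv → zasiven) add -en.
The other patterns: stems whose last vowel is 'e' add ti- … -ast around the stem; stems whose last vowel is 'a' or 'u' add the prefix so-; stems whose last vowel is 'o' add -al.
So ganesim → ganesimen.

ganesimen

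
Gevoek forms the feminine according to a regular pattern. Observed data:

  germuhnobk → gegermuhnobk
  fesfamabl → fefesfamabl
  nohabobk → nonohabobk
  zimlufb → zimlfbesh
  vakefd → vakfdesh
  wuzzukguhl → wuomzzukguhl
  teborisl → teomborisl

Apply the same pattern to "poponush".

fesfamabl and wuzzukguhl both end in -l yet inflect differently (fefesfamabl, wuomzzukguhl), so the final letter is not what conditions the rule; the second-to-last letter is.
"poponush" has second-to-last letter 's'. The one such stem in the data (teborisl → teomborisl) inserts -om- after the first vowel (as does wuzzukguhl), so the same rule applies.
So poponush → poomponush.

poomponush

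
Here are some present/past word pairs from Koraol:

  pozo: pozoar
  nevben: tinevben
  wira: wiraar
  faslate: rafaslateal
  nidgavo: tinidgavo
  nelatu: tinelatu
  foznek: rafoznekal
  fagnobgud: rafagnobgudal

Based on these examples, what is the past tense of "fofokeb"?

rafofokebal

nidgavo and pozo both end in -o yet inflect differently (tinidgavo, pozoar), so the final letter is not what conditions the rule; the first letter is.
"fofokeb" begins with f-. The stems beginning with f- (fagnobgud → rafagnobgudal, faslate → rafaslateal, foznek → rafoznekal) add ra- … -al around the stem.
The other patterns: stems beginning with n- add the prefix ti-; stems beginning with p- or w- add -ar.
So fofokeb → rafofokebal.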